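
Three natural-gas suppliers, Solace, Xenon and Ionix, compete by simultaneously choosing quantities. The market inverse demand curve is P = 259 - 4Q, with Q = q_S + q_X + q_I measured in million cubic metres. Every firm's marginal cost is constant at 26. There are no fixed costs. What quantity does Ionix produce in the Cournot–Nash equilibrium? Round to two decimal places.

A representative firm's profit is π_i = q_i(259 - 4Q) - 26q_i.
First-order condition (treating rivals' output as given): 233 - 8q_i - 4·Σ_{j≠i} q_j = 0.
By symmetry each firm produces the same amount; substituting Σ_{j≠i} q_j = 2q_i yields q_i = 233/16.

14.56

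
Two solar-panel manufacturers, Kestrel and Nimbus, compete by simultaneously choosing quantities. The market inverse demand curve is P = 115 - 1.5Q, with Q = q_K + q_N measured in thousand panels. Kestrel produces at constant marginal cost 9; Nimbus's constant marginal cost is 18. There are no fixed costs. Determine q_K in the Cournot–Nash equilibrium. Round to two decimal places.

Kestrel's profit: π_K = (115 - 1.5Q)q_K - (9q_K). Setting ∂π_K/∂q_K = 0: 106 - 3q_K - (3/2)(q_N) = 0.
Nimbus's profit: π_N = (115 - 1.5Q)q_N - (18q_N). Setting ∂π_N/∂q_N = 0: 97 - 3q_N - (3/2)(q_K) = 0.
Best responses: q_K = (106 - (3/2)q_N)/3, q_N = (97 - (3/2)q_K)/3.
Substituting one into the other gives q_K = 230/9 and q_N = 176/9.

25.56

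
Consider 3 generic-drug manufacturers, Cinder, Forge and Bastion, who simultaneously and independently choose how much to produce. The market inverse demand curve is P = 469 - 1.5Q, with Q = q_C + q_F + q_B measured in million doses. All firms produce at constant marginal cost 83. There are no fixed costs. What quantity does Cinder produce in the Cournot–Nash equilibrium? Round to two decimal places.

64.33

A representative firm's profit is π_i = q_i(469 - 1.5Q) - 83q_i.
First-order condition (treating rivals' output as given): 386 - 3q_i - (3/2)·Σ_{j≠i} q_j = 0.
With identical firms every q_j equals q_i, so Σ_{j≠i} q_j = 2q_i and 386 = 6q_i, giving q_i = 193/3.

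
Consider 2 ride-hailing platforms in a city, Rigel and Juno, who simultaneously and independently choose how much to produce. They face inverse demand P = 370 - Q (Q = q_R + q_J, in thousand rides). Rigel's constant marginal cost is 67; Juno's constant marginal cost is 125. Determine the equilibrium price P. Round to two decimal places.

Rigel's profit: π_R = (370 - Q)q_R - (67q_R). Setting ∂π_R/∂q_R = 0: 303 - 2q_R - (q_J) = 0.
Juno's profit: π_J = (370 - Q)q_J - (125q_J). Setting ∂π_J/∂q_J = 0: 245 - 2q_J - (q_R) = 0.
Rearranging gives the reaction functions q_R = (303 - q_J)/2 and q_J = (245 - q_R)/2.
Substituting one into the other gives q_R = 361/3 and q_J = 187/3.
Total output Q = 548/3, so price P = 370 - 548/3 = 562/3.

187.33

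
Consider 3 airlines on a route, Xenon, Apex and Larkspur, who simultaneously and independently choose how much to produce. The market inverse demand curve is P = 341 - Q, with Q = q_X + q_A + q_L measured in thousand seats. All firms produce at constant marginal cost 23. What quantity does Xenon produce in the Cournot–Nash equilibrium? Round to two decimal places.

79.50

Each firm earns π_i = (341 - Q)q_i - 23q_i.
Setting ∂π_i/∂q_i = 0 with rivals' quantities fixed: 318 - 2q_i - Σ_{j≠i} q_j = 0.
By symmetry each firm produces the same amount; substituting Σ_{j≠i} q_j = 2q_i yields q_i = 318/4 = 159/2.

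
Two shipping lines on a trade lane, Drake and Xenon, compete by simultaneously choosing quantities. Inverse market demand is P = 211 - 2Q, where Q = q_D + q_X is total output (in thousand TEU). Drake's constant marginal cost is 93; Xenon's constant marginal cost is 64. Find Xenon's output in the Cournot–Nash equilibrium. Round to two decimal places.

Drake's profit: π_D = (211 - 2Q)q_D - (93q_D). Setting ∂π_D/∂q_D = 0: 118 - 4q_D - 2(q_X) = 0.
Xenon's first-order condition: 147 - 4q_X - 2(q_D) = 0.
So q_D = (118 - 2q_X)/4 and q_X = (147 - 2q_D)/4.
Solving the pair: q_D = 89/6, q_X = 88/3.

29.33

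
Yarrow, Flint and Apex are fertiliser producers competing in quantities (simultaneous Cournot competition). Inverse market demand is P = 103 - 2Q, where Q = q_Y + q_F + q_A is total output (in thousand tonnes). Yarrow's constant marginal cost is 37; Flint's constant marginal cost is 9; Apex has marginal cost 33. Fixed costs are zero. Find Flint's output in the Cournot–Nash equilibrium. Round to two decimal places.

18.25

Yarrow's profit: π_Y = (103 - 2Q)q_Y - (37q_Y). Setting ∂π_Y/∂q_Y = 0: 66 - 4q_Y - 2(q_F + q_A) = 0.
Flint's profit: π_F = (103 - 2Q)q_F - (9q_F). Setting ∂π_F/∂q_F = 0: 94 - 4q_F - 2(q_Y + q_A) = 0.
Apex's profit: π_A = (103 - 2Q)q_A - (33q_A). Setting ∂π_A/∂q_A = 0: 70 - 4q_A - 2(q_Y + q_F) = 0.
Adding the 3 conditions: 230 − 4Q − 4Q = 0, i.e. Q = 115/4.
Back-substituting: q_Y = (66 − 115/2)/2 = 17/4, q_F = (94 − 115/2)/2 = 73/4, q_A = (70 − 115/2)/2 = 25/4.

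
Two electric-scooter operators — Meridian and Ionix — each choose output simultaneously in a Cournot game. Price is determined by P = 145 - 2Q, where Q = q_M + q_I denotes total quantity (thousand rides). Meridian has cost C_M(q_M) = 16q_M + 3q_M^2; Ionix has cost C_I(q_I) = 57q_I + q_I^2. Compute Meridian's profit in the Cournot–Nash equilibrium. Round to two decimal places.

Meridian's profit: π_M = (145 - 2Q)q_M - (16q_M + 3q_M²). Setting ∂π_M/∂q_M = 0: 129 - 10q_M - 2(q_I) = 0.
Ionix's profit: π_I = (145 - 2Q)q_I - (57q_I + q_I²). Setting ∂π_I/∂q_I = 0: 88 - 6q_I - 2(q_M) = 0.
Rearranging gives the reaction functions q_M = (129 - 2q_I)/10 and q_I = (88 - 2q_M)/6.
Substituting one into the other gives q_M = 299/28 and q_I = 311/28.
Price P = 145 - 2·(305/14) = 710/7.
Meridian's profit: (710/7)·(299/28) - 16·(299/28) - 3(299/28)² = 570.1594.

570.16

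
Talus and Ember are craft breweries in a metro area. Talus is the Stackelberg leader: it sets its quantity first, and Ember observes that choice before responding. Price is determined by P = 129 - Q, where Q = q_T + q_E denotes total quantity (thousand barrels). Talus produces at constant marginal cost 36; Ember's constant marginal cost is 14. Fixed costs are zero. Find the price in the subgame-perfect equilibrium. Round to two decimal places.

Solve by backward induction. Given q_T, the follower Ember maximises π_E = (129 - q_T - q_E)q_E - 14q_E.
∂π_E/∂q_E = 115 - q_T - 2q_E = 0 gives the reaction function q_E = (115 - q_T)/2.
The leader anticipates this reaction. Substituting into P = 129 - Q gives P = 143/2 - (1/2)q_T, so π_T = (143/2 - (1/2)q_T)q_T - 36q_T.
Leader FOC: 71/2 - q_T = 0, so q_T = 71/2.
Then q_E = (115 - 71/2)/2 = 159/4.
Total output Q = 301/4, so price P = 129 - 301/4 = 215/4.

53.75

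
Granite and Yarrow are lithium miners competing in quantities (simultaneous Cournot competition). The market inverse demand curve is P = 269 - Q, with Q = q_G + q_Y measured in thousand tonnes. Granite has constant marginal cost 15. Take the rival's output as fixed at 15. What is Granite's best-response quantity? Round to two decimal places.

119.50

With the rival's output fixed at 15, Granite's profit is π_G = (269 - 15 - q_G)q_G - (15q_G) = (254 - q_G)q_G - (15q_G).
∂π_G/∂q_G = 239 - 2q_G = 0, so q_G = 239/2.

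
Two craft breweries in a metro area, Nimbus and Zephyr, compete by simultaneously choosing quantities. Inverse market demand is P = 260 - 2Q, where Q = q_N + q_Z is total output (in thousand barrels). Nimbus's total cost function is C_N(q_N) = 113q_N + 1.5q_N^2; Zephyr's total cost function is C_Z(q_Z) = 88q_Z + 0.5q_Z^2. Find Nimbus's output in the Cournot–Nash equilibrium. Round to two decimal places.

Nimbus's profit: π_N = (260 - 2Q)q_N - (113q_N + (3/2)q_N²). Setting ∂π_N/∂q_N = 0: 147 - 7q_N - 2(q_Z) = 0.
Zephyr's profit: π_Z = (260 - 2Q)q_Z - (88q_Z + (1/2)q_Z²). Setting ∂π_Z/∂q_Z = 0: 172 - 5q_Z - 2(q_N) = 0.
So q_N = (147 - 2q_Z)/7 and q_Z = (172 - 2q_N)/5.
Substituting one into the other gives q_N = 391/31 and q_Z = 910/31.

12.61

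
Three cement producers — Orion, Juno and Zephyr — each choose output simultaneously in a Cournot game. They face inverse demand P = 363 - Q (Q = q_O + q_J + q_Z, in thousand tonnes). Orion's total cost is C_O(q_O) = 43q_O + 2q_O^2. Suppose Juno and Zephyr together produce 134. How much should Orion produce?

With rivals' combined output fixed at 134, Orion's profit is π_O = (363 - 134 - q_O)q_O - (43q_O + 2q_O²) = (229 - q_O)q_O - (43q_O + 2q_O²).
∂π_O/∂q_O = 186 - 6q_O = 0, so q_O = 31.

31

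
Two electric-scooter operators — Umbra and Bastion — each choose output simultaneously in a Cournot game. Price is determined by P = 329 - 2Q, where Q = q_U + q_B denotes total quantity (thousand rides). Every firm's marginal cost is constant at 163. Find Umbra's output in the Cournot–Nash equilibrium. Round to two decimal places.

27.67

Each firm earns π_i = (329 - 2Q)q_i - 163q_i.
First-order condition (treating rivals' output as given): 166 - 4q_i - 2q_j = 0.
By symmetry each firm produces the same amount; substituting q_j = q_i yields q_i = 166/6 = 83/3.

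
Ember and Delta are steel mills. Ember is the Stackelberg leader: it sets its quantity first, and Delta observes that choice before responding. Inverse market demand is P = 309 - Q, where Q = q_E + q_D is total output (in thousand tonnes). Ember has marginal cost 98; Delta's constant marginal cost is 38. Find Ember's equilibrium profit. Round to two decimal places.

The follower Delta best-responds to any q_E: π_D = (309 - Q)q_D - 38q_D.
Follower FOC: 271 - q_E - 2q_D = 0, so q_D(q_E) = (271 - q_E)/2.
The leader anticipates this reaction. Substituting into P = 309 - Q gives P = 347/2 - (1/2)q_E, so π_E = (347/2 - (1/2)q_E)q_E - 98q_E.
The leader's first-order condition 151/2 - q_E = 0 yields q_E = 151/2.
Then q_D = (271 - 151/2)/2 = 391/4.
Price P = 309 - 693/4 = 543/4.
Ember's profit: (543/4 - 98)·(151/2) = 2850.1250.

2850.13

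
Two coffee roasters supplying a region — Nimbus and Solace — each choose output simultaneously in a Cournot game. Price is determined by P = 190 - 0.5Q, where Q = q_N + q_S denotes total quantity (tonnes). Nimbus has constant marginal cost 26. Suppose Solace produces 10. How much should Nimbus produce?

With the rival's output fixed at 10, Nimbus's profit is π_N = (190 - (1/2)·10 - (1/2)q_N)q_N - (26q_N) = (185 - (1/2)q_N)q_N - (26q_N).
∂π_N/∂q_N = 159 - q_N = 0, so q_N = 159.

159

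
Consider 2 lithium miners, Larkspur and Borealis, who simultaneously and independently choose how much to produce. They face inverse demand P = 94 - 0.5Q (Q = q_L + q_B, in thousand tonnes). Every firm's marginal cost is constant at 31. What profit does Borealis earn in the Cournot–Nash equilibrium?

A representative firm's profit is π_i = q_i(94 - 0.5Q) - 31q_i.
Setting ∂π_i/∂q_i = 0 with rivals' quantities fixed: 63 - q_i - (1/2)q_j = 0.
By symmetry each firm produces the same amount; substituting q_j = q_i yields q_i = 63/(3/2) = 42.
Price P = 94 - (1/2)·84 = 52.
Borealis's profit: (52 - 31)·42 = 882.

882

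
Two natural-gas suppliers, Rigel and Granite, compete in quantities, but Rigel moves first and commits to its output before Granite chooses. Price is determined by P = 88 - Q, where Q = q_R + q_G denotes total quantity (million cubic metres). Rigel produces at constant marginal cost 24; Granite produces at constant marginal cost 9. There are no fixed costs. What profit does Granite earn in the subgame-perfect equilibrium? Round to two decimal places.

742.56

The follower Granite best-responds to any q_R: π_G = (88 - Q)q_G - 9q_G.
∂π_G/∂q_G = 79 - q_R - 2q_G = 0 gives the reaction function q_G = (79 - q_R)/2.
The leader anticipates this reaction. Substituting into P = 88 - Q gives P = 97/2 - (1/2)q_R, so π_R = (97/2 - (1/2)q_R)q_R - 24q_R.
The leader's first-order condition 49/2 - q_R = 0 yields q_R = 49/2.
Then q_G = (79 - 49/2)/2 = 109/4.
Price P = 88 - 207/4 = 145/4.
Granite's profit: (145/4 - 9)·(109/4) = 742.5625.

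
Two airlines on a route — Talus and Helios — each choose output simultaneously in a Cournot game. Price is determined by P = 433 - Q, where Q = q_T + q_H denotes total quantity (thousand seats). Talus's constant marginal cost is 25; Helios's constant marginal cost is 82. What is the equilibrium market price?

Talus's profit: π_T = (433 - Q)q_T - (25q_T). Setting ∂π_T/∂q_T = 0: 408 - 2q_T - (q_H) = 0.
Helios's profit: π_H = (433 - Q)q_H - (82q_H). Setting ∂π_H/∂q_H = 0: 351 - 2q_H - (q_T) = 0.
So q_T = (408 - q_H)/2 and q_H = (351 - q_T)/2.
Substituting one into the other gives q_T = 155 and q_H = 98.
Total output Q = 253, so price P = 433 - 253 = 180.

180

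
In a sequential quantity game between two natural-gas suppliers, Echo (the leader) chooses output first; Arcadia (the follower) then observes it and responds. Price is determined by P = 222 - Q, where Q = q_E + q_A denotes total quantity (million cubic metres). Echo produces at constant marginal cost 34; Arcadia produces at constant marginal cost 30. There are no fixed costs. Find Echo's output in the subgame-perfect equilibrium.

92

Solve by backward induction. Given q_E, the follower Arcadia maximises π_A = (222 - q_E - q_A)q_A - 30q_A.
Setting the follower's marginal profit to zero, 192 - q_E - 2q_A = 0, i.e. q_A = (192 - q_E)/2.
The leader anticipates this reaction. Substituting into P = 222 - Q gives P = 126 - (1/2)q_E, so π_E = (126 - (1/2)q_E)q_E - 34q_E.
The leader's first-order condition 92 - q_E = 0 yields q_E = 92.
Then q_A = (192 - 92)/2 = 50.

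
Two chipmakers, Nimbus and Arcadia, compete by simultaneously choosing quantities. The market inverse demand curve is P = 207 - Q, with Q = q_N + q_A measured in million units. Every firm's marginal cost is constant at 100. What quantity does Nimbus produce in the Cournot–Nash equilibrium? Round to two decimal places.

35.67

A representative firm's profit is π_i = q_i(207 - Q) - 100q_i.
First-order condition (treating rivals' output as given): 107 - 2q_i - q_j = 0.
With identical firms every q_j equals q_i, so q_j = q_i and 107 = 3q_i, giving q_i = 107/3.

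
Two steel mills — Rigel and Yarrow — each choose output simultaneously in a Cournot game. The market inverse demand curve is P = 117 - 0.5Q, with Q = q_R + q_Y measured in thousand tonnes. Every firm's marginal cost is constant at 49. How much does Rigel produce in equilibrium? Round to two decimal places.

45.33

Each firm earns π_i = (117 - 0.5Q)q_i - 49q_i.
Setting ∂π_i/∂q_i = 0 with rivals' quantities fixed: 68 - q_i - (1/2)q_j = 0.
With identical firms every q_j equals q_i, so q_j = q_i and 68 = (3/2)q_i, giving q_i = 136/3.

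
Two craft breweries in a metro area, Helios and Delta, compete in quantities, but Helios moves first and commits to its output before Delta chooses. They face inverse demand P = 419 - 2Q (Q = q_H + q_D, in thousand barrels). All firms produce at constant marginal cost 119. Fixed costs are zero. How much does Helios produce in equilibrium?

75

Solve by backward induction. Given q_H, the follower Delta maximises π_D = (419 - 2q_H - 2q_D)q_D - 119q_D.
∂π_D/∂q_D = 300 - 2q_H - 4q_D = 0 gives the reaction function q_D = (300 - 2q_H)/4.
The leader anticipates this reaction. Substituting into P = 419 - 2Q gives P = 269 - q_H, so π_H = (269 - q_H)q_H - 119q_H.
Maximising: ∂π_H/∂q_H = 150 - 2q_H = 0, giving q_H = 75.
Then q_D = (300 - 2·75)/4 = 75/2.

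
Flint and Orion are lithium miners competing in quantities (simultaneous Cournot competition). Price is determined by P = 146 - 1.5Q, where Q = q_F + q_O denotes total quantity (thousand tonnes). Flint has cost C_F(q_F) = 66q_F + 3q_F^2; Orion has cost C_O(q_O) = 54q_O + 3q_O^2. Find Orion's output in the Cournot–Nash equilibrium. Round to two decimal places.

8.99

Flint's profit: π_F = (146 - 1.5Q)q_F - (66q_F + 3q_F²). Setting ∂π_F/∂q_F = 0: 80 - 9q_F - (3/2)(q_O) = 0.
Orion's profit: π_O = (146 - 1.5Q)q_O - (54q_O + 3q_O²). Setting ∂π_O/∂q_O = 0: 92 - 9q_O - (3/2)(q_F) = 0.
Best responses: q_F = (80 - (3/2)q_O)/9, q_O = (92 - (3/2)q_F)/9.
Solving the pair: q_F = 776/105, q_O = 944/105.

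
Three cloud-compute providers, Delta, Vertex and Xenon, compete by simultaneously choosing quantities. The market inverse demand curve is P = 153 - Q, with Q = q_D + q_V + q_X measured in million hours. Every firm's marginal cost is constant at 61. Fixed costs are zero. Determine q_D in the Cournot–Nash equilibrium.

Each firm earns π_i = (153 - Q)q_i - 61q_i.
Setting ∂π_i/∂q_i = 0 with rivals' quantities fixed: 92 - 2q_i - Σ_{j≠i} q_j = 0.
With identical firms every q_j equals q_i, so Σ_{j≠i} q_j = 2q_i and 92 = 4q_i, giving q_i = 23.

23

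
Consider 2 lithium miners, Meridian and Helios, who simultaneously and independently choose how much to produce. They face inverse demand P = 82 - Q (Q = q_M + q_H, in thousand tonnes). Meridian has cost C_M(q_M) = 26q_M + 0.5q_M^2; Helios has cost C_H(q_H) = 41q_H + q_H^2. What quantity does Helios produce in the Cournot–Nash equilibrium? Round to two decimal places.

Meridian's profit: π_M = (82 - Q)q_M - (26q_M + (1/2)q_M²). Setting ∂π_M/∂q_M = 0: 56 - 3q_M - (q_H) = 0.
Helios's first-order condition: 41 - 4q_H - (q_M) = 0.
Best responses: q_M = (56 - q_H)/3, q_H = (41 - q_M)/4.
Solving the pair: q_M = 183/11, q_H = 67/11.

6.09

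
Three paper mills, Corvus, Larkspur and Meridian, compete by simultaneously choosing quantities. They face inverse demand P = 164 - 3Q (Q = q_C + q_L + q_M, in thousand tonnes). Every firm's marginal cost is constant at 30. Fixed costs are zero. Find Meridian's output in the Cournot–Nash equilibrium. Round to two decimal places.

A representative firm's profit is π_i = q_i(164 - 3Q) - 30q_i.
Setting ∂π_i/∂q_i = 0 with rivals' quantities fixed: 134 - 6q_i - 3·Σ_{j≠i} q_j = 0.
By symmetry each firm produces the same amount; substituting Σ_{j≠i} q_j = 2q_i yields q_i = 134/12 = 67/6.

11.17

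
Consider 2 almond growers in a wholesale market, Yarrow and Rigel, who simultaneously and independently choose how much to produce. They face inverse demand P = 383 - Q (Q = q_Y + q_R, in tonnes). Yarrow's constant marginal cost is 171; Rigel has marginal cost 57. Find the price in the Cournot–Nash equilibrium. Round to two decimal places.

Yarrow's profit: π_Y = (383 - Q)q_Y - (171q_Y). Setting ∂π_Y/∂q_Y = 0: 212 - 2q_Y - (q_R) = 0.
Rigel's first-order condition: 326 - 2q_R - (q_Y) = 0.
Best responses: q_Y = (212 - q_R)/2, q_R = (326 - q_Y)/2.
Solving the pair: q_Y = 98/3, q_R = 440/3.
Total output Q = 538/3, so price P = 383 - 538/3 = 611/3.

203.67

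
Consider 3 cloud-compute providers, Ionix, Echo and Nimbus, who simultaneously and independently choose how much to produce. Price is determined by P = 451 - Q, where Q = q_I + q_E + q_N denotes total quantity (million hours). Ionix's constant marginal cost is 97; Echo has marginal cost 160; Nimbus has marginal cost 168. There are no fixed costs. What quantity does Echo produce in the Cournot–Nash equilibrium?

Ionix's profit: π_I = (451 - Q)q_I - (97q_I). Setting ∂π_I/∂q_I = 0: 354 - 2q_I - (q_E + q_N) = 0.
Echo's profit: π_E = (451 - Q)q_E - (160q_E). Setting ∂π_E/∂q_E = 0: 291 - 2q_E - (q_I + q_N) = 0.
Nimbus's profit: π_N = (451 - Q)q_N - (168q_N). Setting ∂π_N/∂q_N = 0: 283 - 2q_N - (q_I + q_E) = 0.
Adding the 3 first-order conditions: 928 − 4Q = 0, so Q = 232.
Back-substituting: q_I = (354 − 232) = 122, q_E = (291 − 232) = 59, q_N = (283 − 232) = 51.

59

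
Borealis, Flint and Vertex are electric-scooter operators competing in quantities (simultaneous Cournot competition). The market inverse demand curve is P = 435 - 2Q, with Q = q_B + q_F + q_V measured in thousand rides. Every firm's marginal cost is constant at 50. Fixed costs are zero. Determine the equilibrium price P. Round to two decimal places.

A representative firm's profit is π_i = q_i(435 - 2Q) - 50q_i.
Setting ∂π_i/∂q_i = 0 with rivals' quantities fixed: 385 - 4q_i - 2·Σ_{j≠i} q_j = 0.
With identical firms every q_j equals q_i, so Σ_{j≠i} q_j = 2q_i and 385 = 8q_i, giving q_i = 385/8.
Total output Q = 1155/8, so price P = 435 - 2·(1155/8) = 585/4.

146.25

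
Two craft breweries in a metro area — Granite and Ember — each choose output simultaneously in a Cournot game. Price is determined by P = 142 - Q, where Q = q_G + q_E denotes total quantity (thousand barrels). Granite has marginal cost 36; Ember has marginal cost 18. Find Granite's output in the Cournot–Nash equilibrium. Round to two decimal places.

29.33

Granite's profit: π_G = (142 - Q)q_G - (36q_G). Setting ∂π_G/∂q_G = 0: 106 - 2q_G - (q_E) = 0.
Ember's first-order condition: 124 - 2q_E - (q_G) = 0.
Best responses: q_G = (106 - q_E)/2, q_E = (124 - q_G)/2.
Solving the pair: q_G = 88/3, q_E = 142/3.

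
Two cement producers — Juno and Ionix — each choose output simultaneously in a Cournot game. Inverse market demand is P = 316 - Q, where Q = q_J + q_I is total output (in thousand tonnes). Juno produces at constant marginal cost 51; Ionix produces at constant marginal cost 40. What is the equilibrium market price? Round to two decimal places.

Juno's profit: π_J = (316 - Q)q_J - (51q_J). Setting ∂π_J/∂q_J = 0: 265 - 2q_J - (q_I) = 0.
Ionix's first-order condition: 276 - 2q_I - (q_J) = 0.
Best responses: q_J = (265 - q_I)/2, q_I = (276 - q_J)/2.
Solving the pair: q_J = 254/3, q_I = 287/3.
Total output Q = 541/3, so price P = 316 - 541/3 = 407/3.

135.67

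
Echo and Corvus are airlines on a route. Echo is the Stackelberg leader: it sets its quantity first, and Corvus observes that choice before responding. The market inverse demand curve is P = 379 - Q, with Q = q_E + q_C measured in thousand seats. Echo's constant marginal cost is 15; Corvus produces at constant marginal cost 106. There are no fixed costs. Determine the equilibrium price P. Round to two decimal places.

Solve by backward induction. Given q_E, the follower Corvus maximises π_C = (379 - q_E - q_C)q_C - 106q_C.
Follower FOC: 273 - q_E - 2q_C = 0, so q_C(q_E) = (273 - q_E)/2.
Echo substitutes q_C(q_E) into its own profit: π_E = q_E(379 - q_E - (273 - q_E)/2) - 15q_E = (485/2 - (1/2)q_E)q_E - 15q_E.
Maximising: ∂π_E/∂q_E = 455/2 - q_E = 0, giving q_E = 455/2.
Then q_C = (273 - 455/2)/2 = 91/4.
Total output Q = 1001/4, so price P = 379 - 1001/4 = 515/4.

128.75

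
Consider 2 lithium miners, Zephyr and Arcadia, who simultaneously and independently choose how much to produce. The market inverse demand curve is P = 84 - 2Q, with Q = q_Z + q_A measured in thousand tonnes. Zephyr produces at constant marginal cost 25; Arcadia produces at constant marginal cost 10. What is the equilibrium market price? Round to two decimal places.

39.67

Zephyr's profit: π_Z = (84 - 2Q)q_Z - (25q_Z). Setting ∂π_Z/∂q_Z = 0: 59 - 4q_Z - 2(q_A) = 0.
Arcadia's first-order condition: 74 - 4q_A - 2(q_Z) = 0.
Best responses: q_Z = (59 - 2q_A)/4, q_A = (74 - 2q_Z)/4.
Substituting one into the other gives q_Z = 22/3 and q_A = 89/6.
Total output Q = 133/6, so price P = 84 - 2·(133/6) = 119/3.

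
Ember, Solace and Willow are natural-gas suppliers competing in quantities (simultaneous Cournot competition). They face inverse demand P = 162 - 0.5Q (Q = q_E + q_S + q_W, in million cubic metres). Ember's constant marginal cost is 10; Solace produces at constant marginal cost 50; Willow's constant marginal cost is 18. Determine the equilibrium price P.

Ember's profit: π_E = (162 - 0.5Q)q_E - (10q_E). Setting ∂π_E/∂q_E = 0: 152 - q_E - (1/2)(q_S + q_W) = 0.
Solace's profit: π_S = (162 - 0.5Q)q_S - (50q_S). Setting ∂π_S/∂q_S = 0: 112 - q_S - (1/2)(q_E + q_W) = 0.
Willow's first-order condition: 144 - q_W - (1/2)(q_E + q_S) = 0.
Summing all 3 equations gives 408 − 2Q = 0, hence Q = 204.
Back-substituting: q_E = (152 − 102)/(1/2) = 100, q_S = (112 − 102)/(1/2) = 20, q_W = (144 − 102)/(1/2) = 84.
Total output Q = 204, so price P = 162 - (1/2)·204 = 60.

60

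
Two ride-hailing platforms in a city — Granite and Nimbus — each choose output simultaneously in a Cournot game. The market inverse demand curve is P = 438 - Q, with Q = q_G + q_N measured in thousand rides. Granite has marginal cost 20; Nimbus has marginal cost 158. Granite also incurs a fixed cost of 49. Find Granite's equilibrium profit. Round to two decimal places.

Granite's profit: π_G = (438 - Q)q_G - (20q_G). Setting ∂π_G/∂q_G = 0: 418 - 2q_G - (q_N) = 0.
Nimbus's first-order condition: 280 - 2q_N - (q_G) = 0.
Best responses: q_G = (418 - q_N)/2, q_N = (280 - q_G)/2.
Substituting one into the other gives q_G = 556/3 and q_N = 142/3.
Price P = 438 - 698/3 = 616/3.
Granite's profit: (616/3 - 20)·(556/3) - 49 = 34299.4444.

34299.44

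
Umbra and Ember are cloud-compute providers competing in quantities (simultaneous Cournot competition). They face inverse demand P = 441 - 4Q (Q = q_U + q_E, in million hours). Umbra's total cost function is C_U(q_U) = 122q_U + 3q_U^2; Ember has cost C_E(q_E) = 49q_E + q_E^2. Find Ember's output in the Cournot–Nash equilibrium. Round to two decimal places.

33.97

Umbra's profit: π_U = (441 - 4Q)q_U - (122q_U + 3q_U²). Setting ∂π_U/∂q_U = 0: 319 - 14q_U - 4(q_E) = 0.
Ember's profit: π_E = (441 - 4Q)q_E - (49q_E + q_E²). Setting ∂π_E/∂q_E = 0: 392 - 10q_E - 4(q_U) = 0.
Rearranging gives the reaction functions q_U = (319 - 4q_E)/14 and q_E = (392 - 4q_U)/10.
Substituting one into the other gives q_U = 811/62 and q_E = 1053/31.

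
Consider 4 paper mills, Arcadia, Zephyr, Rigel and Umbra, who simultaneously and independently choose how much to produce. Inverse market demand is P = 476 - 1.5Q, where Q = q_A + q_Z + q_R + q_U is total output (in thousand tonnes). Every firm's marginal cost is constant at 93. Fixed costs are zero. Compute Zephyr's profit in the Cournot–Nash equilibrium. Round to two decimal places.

3911.71

A representative firm's profit is π_i = q_i(476 - 1.5Q) - 93q_i.
Setting ∂π_i/∂q_i = 0 with rivals' quantities fixed: 383 - 3q_i - (3/2)·Σ_{j≠i} q_j = 0.
By symmetry each firm produces the same amount; substituting Σ_{j≠i} q_j = 3q_i yields q_i = 383/(15/2) = 766/15.
Price P = 476 - (3/2)·204.2667 = 848/5.
Zephyr's profit: (848/5 - 93)·(766/15) = 3911.7067.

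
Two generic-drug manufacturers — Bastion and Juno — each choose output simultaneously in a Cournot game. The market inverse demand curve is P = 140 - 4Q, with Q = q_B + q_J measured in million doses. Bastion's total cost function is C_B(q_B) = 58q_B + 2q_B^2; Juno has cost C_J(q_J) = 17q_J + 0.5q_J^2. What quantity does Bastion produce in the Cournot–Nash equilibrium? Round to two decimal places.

2.67

Bastion's profit: π_B = (140 - 4Q)q_B - (58q_B + 2q_B²). Setting ∂π_B/∂q_B = 0: 82 - 12q_B - 4(q_J) = 0.
Juno's first-order condition: 123 - 9q_J - 4(q_B) = 0.
Rearranging gives the reaction functions q_B = (82 - 4q_J)/12 and q_J = (123 - 4q_B)/9.
Solving the pair: q_B = 123/46, q_J = 287/23.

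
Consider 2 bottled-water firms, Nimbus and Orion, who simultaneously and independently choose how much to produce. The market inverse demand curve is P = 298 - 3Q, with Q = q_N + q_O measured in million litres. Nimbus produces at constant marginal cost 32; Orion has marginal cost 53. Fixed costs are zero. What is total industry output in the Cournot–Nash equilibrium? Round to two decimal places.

Nimbus's profit: π_N = (298 - 3Q)q_N - (32q_N). Setting ∂π_N/∂q_N = 0: 266 - 6q_N - 3(q_O) = 0.
Orion's profit: π_O = (298 - 3Q)q_O - (53q_O). Setting ∂π_O/∂q_O = 0: 245 - 6q_O - 3(q_N) = 0.
Best responses: q_N = (266 - 3q_O)/6, q_O = (245 - 3q_N)/6.
Substituting one into the other gives q_N = 287/9 and q_O = 224/9.
Total output Q = 287/9 + 224/9 = 511/9.

56.78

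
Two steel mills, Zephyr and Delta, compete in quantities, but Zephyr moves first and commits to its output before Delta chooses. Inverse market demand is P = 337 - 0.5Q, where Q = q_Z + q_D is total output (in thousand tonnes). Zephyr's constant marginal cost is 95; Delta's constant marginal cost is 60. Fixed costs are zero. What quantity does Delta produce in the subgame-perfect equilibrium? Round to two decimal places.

Solve by backward induction. Given q_Z, the follower Delta maximises π_D = (337 - (1/2)q_Z - (1/2)q_D)q_D - 60q_D.
Follower FOC: 277 - (1/2)q_Z - q_D = 0, so q_D(q_Z) = (277 - (1/2)q_Z).
The leader anticipates this reaction. Substituting into P = 337 - 0.5Q gives P = 397/2 - (1/4)q_Z, so π_Z = (397/2 - (1/4)q_Z)q_Z - 95q_Z.
Maximising: ∂π_Z/∂q_Z = 207/2 - (1/2)q_Z = 0, giving q_Z = 207.
Then q_D = (277 - (1/2)·207) = 347/2.

173.50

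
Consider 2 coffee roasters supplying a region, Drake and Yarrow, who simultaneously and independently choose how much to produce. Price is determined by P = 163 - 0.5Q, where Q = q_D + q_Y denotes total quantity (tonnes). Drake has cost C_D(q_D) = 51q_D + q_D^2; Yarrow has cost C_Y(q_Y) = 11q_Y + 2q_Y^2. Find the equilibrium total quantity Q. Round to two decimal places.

59.93

Drake's profit: π_D = (163 - 0.5Q)q_D - (51q_D + q_D²). Setting ∂π_D/∂q_D = 0: 112 - 3q_D - (1/2)(q_Y) = 0.
Yarrow's first-order condition: 152 - 5q_Y - (1/2)(q_D) = 0.
So q_D = (112 - (1/2)q_Y)/3 and q_Y = (152 - (1/2)q_D)/5.
Solving the pair: q_D = 1936/59, q_Y = 1600/59.
Total output Q = 1936/59 + 1600/59 = 59.9322.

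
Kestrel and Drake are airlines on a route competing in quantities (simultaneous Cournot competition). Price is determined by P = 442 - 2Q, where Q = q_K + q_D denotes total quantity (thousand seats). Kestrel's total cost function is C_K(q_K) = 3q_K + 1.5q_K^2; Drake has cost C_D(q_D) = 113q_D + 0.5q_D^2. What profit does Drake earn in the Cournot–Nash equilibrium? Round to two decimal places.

Kestrel's profit: π_K = (442 - 2Q)q_K - (3q_K + (3/2)q_K²). Setting ∂π_K/∂q_K = 0: 439 - 7q_K - 2(q_D) = 0.
Drake's first-order condition: 329 - 5q_D - 2(q_K) = 0.
So q_K = (439 - 2q_D)/7 and q_D = (329 - 2q_K)/5.
Solving the pair: q_K = 1537/31, q_D = 1425/31.
Price P = 442 - 2·95.5484 = 250.9032.
Drake's profit: 250.9032·(1425/31) - 113·(1425/31) - (1/2)(1425/31)² = 5282.5832.

5282.58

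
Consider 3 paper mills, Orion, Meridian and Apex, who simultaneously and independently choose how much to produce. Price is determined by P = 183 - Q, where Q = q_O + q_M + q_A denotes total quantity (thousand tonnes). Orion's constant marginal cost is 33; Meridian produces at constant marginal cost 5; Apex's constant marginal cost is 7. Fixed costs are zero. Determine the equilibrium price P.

57

Orion's profit: π_O = (183 - Q)q_O - (33q_O). Setting ∂π_O/∂q_O = 0: 150 - 2q_O - (q_M + q_A) = 0.
Meridian's profit: π_M = (183 - Q)q_M - (5q_M). Setting ∂π_M/∂q_M = 0: 178 - 2q_M - (q_O + q_A) = 0.
Apex's first-order condition: 176 - 2q_A - (q_O + q_M) = 0.
Adding the 3 first-order conditions: 504 − 4Q = 0, so Q = 126.
Back-substituting: q_O = (150 − 126) = 24, q_M = (178 − 126) = 52, q_A = (176 − 126) = 50.
Total output Q = 126, so price P = 183 - 126 = 57.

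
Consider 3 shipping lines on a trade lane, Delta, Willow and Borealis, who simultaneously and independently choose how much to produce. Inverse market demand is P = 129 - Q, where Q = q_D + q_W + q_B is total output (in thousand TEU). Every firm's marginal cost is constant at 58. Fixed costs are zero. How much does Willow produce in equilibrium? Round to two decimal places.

A representative firm's profit is π_i = q_i(129 - Q) - 58q_i.
Setting ∂π_i/∂q_i = 0 with rivals' quantities fixed: 71 - 2q_i - Σ_{j≠i} q_j = 0.
With identical firms every q_j equals q_i, so Σ_{j≠i} q_j = 2q_i and 71 = 4q_i, giving q_i = 71/4.

17.75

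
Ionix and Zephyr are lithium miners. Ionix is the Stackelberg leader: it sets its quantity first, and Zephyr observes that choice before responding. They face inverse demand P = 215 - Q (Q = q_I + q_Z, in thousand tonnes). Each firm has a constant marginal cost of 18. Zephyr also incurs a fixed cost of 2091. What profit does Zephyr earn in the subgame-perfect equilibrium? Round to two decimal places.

334.56

The follower Zephyr best-responds to any q_I: π_Z = (215 - Q)q_Z - 18q_Z.
∂π_Z/∂q_Z = 197 - q_I - 2q_Z = 0 gives the reaction function q_Z = (197 - q_I)/2.
The leader anticipates this reaction. Substituting into P = 215 - Q gives P = 233/2 - (1/2)q_I, so π_I = (233/2 - (1/2)q_I)q_I - 18q_I.
The leader's first-order condition 197/2 - q_I = 0 yields q_I = 197/2.
Then q_Z = (197 - 197/2)/2 = 197/4.
Price P = 215 - 591/4 = 269/4.
Zephyr's profit: (269/4 - 18)·(197/4) - 2091 = 334.5625.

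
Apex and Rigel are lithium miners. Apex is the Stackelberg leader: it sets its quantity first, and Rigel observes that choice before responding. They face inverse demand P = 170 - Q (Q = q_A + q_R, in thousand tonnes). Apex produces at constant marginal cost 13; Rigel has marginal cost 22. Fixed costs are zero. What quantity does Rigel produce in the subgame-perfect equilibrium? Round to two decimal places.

Solve by backward induction. Given q_A, the follower Rigel maximises π_R = (170 - q_A - q_R)q_R - 22q_R.
∂π_R/∂q_R = 148 - q_A - 2q_R = 0 gives the reaction function q_R = (148 - q_A)/2.
The leader anticipates this reaction. Substituting into P = 170 - Q gives P = 96 - (1/2)q_A, so π_A = (96 - (1/2)q_A)q_A - 13q_A.
Leader FOC: 83 - q_A = 0, so q_A = 83.
Then q_R = (148 - 83)/2 = 65/2.

32.50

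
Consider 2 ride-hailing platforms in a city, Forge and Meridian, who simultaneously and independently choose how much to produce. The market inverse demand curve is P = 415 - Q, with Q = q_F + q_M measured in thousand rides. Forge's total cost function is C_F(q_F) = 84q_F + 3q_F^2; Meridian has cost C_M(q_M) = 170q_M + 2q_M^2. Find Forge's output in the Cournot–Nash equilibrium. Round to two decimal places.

Forge's profit: π_F = (415 - Q)q_F - (84q_F + 3q_F²). Setting ∂π_F/∂q_F = 0: 331 - 8q_F - (q_M) = 0.
Meridian's profit: π_M = (415 - Q)q_M - (170q_M + 2q_M²). Setting ∂π_M/∂q_M = 0: 245 - 6q_M - (q_F) = 0.
So q_F = (331 - q_M)/8 and q_M = (245 - q_F)/6.
Substituting one into the other gives q_F = 1741/47 and q_M = 1629/47.

37.04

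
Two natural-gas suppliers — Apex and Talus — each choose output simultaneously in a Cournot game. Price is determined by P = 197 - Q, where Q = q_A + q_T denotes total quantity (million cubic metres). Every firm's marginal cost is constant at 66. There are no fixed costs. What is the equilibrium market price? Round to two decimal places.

Each firm earns π_i = (197 - Q)q_i - 66q_i.
Setting ∂π_i/∂q_i = 0 with rivals' quantities fixed: 131 - 2q_i - q_j = 0.
By symmetry each firm produces the same amount; substituting q_j = q_i yields q_i = 131/3.
Total output Q = 262/3, so price P = 197 - 262/3 = 329/3.

109.67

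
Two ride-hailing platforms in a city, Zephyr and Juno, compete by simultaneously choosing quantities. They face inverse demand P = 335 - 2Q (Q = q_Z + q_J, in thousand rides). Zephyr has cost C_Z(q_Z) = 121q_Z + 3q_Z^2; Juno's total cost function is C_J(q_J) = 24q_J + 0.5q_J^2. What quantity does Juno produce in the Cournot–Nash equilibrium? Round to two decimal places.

58.30

Zephyr's profit: π_Z = (335 - 2Q)q_Z - (121q_Z + 3q_Z²). Setting ∂π_Z/∂q_Z = 0: 214 - 10q_Z - 2(q_J) = 0.
Juno's first-order condition: 311 - 5q_J - 2(q_Z) = 0.
So q_Z = (214 - 2q_J)/10 and q_J = (311 - 2q_Z)/5.
Substituting one into the other gives q_Z = 224/23 and q_J = 1341/23.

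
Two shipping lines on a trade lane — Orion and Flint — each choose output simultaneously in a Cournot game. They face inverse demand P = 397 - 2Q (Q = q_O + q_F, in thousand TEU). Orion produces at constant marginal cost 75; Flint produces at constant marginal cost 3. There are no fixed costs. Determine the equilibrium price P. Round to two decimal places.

Orion's profit: π_O = (397 - 2Q)q_O - (75q_O). Setting ∂π_O/∂q_O = 0: 322 - 4q_O - 2(q_F) = 0.
Flint's profit: π_F = (397 - 2Q)q_F - (3q_F). Setting ∂π_F/∂q_F = 0: 394 - 4q_F - 2(q_O) = 0.
Best responses: q_O = (322 - 2q_F)/4, q_F = (394 - 2q_O)/4.
Solving the pair: q_O = 125/3, q_F = 233/3.
Total output Q = 358/3, so price P = 397 - 2·(358/3) = 475/3.

158.33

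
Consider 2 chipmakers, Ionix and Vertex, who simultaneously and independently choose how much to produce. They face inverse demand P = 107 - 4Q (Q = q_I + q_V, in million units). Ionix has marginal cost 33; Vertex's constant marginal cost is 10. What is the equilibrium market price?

50

Ionix's profit: π_I = (107 - 4Q)q_I - (33q_I). Setting ∂π_I/∂q_I = 0: 74 - 8q_I - 4(q_V) = 0.
Vertex's first-order condition: 97 - 8q_V - 4(q_I) = 0.
So q_I = (74 - 4q_V)/8 and q_V = (97 - 4q_I)/8.
Solving the pair: q_I = 17/4, q_V = 10.
Total output Q = 57/4, so price P = 107 - 4·(57/4) = 50.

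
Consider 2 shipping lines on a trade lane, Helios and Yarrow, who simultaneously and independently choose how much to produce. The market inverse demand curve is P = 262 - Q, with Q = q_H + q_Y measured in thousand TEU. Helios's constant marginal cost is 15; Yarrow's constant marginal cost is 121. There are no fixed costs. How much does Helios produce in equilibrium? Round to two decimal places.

Helios's profit: π_H = (262 - Q)q_H - (15q_H). Setting ∂π_H/∂q_H = 0: 247 - 2q_H - (q_Y) = 0.
Yarrow's profit: π_Y = (262 - Q)q_Y - (121q_Y). Setting ∂π_Y/∂q_Y = 0: 141 - 2q_Y - (q_H) = 0.
So q_H = (247 - q_Y)/2 and q_Y = (141 - q_H)/2.
Solving the pair: q_H = 353/3, q_Y = 35/3.

117.67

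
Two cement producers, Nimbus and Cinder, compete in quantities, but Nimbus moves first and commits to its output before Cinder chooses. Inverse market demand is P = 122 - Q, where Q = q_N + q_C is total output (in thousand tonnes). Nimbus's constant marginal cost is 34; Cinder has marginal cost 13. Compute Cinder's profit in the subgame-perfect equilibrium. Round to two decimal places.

The follower Cinder best-responds to any q_N: π_C = (122 - Q)q_C - 13q_C.
∂π_C/∂q_C = 109 - q_N - 2q_C = 0 gives the reaction function q_C = (109 - q_N)/2.
The leader anticipates this reaction. Substituting into P = 122 - Q gives P = 135/2 - (1/2)q_N, so π_N = (135/2 - (1/2)q_N)q_N - 34q_N.
Leader FOC: 67/2 - q_N = 0, so q_N = 67/2.
Then q_C = (109 - 67/2)/2 = 151/4.
Price P = 122 - 285/4 = 203/4.
Cinder's profit: (203/4 - 13)·(151/4) = 1425.0625.

1425.06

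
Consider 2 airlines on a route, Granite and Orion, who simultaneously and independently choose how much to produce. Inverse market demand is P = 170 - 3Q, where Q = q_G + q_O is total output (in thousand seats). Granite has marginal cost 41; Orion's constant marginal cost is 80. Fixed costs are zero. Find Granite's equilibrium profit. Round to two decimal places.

1045.33

Granite's profit: π_G = (170 - 3Q)q_G - (41q_G). Setting ∂π_G/∂q_G = 0: 129 - 6q_G - 3(q_O) = 0.
Orion's first-order condition: 90 - 6q_O - 3(q_G) = 0.
Rearranging gives the reaction functions q_G = (129 - 3q_O)/6 and q_O = (90 - 3q_G)/6.
Substituting one into the other gives q_G = 56/3 and q_O = 17/3.
Price P = 170 - 3·(73/3) = 97.
Granite's profit: (97 - 41)·(56/3) = 1045.3333.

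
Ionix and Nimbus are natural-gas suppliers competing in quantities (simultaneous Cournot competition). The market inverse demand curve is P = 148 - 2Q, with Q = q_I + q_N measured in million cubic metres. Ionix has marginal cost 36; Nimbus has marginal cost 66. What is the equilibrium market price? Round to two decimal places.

83.33

Ionix's profit: π_I = (148 - 2Q)q_I - (36q_I). Setting ∂π_I/∂q_I = 0: 112 - 4q_I - 2(q_N) = 0.
Nimbus's profit: π_N = (148 - 2Q)q_N - (66q_N). Setting ∂π_N/∂q_N = 0: 82 - 4q_N - 2(q_I) = 0.
So q_I = (112 - 2q_N)/4 and q_N = (82 - 2q_I)/4.
Solving the pair: q_I = 71/3, q_N = 26/3.
Total output Q = 97/3, so price P = 148 - 2·(97/3) = 250/3.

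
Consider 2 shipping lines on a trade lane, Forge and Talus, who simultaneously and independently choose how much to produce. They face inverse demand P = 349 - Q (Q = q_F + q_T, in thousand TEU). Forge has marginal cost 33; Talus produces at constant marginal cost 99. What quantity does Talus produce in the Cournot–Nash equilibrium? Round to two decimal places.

Forge's profit: π_F = (349 - Q)q_F - (33q_F). Setting ∂π_F/∂q_F = 0: 316 - 2q_F - (q_T) = 0.
Talus's profit: π_T = (349 - Q)q_T - (99q_T). Setting ∂π_T/∂q_T = 0: 250 - 2q_T - (q_F) = 0.
Best responses: q_F = (316 - q_T)/2, q_T = (250 - q_F)/2.
Solving the pair: q_F = 382/3, q_T = 184/3.

61.33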